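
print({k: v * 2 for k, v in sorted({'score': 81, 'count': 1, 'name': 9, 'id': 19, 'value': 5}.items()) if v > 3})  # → {'id': 38, 'name': 18, 'score': 162, 'value': 10}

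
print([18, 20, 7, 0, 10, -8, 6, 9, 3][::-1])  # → [3, 9, 6, -8, 10, 0, 7, 20, 18]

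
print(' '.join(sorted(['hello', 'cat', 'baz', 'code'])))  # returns baz cat code hello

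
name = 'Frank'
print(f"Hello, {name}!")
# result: Hello, Frank!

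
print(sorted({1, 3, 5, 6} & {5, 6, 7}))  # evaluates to [5, 6]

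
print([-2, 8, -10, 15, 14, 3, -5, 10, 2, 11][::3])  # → [-2, 15, -5, 11]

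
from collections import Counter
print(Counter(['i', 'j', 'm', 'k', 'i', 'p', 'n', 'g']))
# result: Counter({'i': 2, 'j': 1, 'm': 1, 'k': 1, 'p': 1, 'n': 1, 'g': 1})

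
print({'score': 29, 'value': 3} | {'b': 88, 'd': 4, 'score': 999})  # {'score': 999, 'value': 3, 'b': 88, 'd': 4}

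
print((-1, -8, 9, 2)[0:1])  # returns (-1,)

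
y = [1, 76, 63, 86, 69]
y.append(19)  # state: [1, 76, 63, 86, 69, 19]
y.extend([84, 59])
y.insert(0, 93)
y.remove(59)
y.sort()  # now [1, 19, 63, 69, 76, 84, 86, 93]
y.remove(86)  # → [1, 19, 63, 69, 76, 84, 93]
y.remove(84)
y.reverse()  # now [93, 76, 69, 63, 19, 1]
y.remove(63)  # [93, 76, 69, 19, 1]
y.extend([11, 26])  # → [93, 76, 69, 19, 1, 11, 26]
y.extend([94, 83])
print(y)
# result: [93, 76, 69, 19, 1, 11, 26, 94, 83]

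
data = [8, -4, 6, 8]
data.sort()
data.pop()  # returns 8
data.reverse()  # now [8, 6, -4]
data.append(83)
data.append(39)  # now [8, 6, -4, 83, 39]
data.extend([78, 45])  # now [8, 6, -4, 83, 39, 78, 45]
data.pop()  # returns 45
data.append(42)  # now [8, 6, -4, 83, 39, 78, 42]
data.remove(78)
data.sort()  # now [-4, 6, 8, 39, 42, 83]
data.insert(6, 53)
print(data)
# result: [-4, 6, 8, 39, 42, 83, 53]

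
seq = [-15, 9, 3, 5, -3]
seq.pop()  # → -3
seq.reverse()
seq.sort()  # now [-15, 3, 5, 9]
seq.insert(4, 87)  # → [-15, 3, 5, 9, 87]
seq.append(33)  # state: [-15, 3, 5, 9, 87, 33]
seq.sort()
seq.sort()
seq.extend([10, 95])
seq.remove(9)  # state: [-15, 3, 5, 33, 87, 10, 95]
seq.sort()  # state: [-15, 3, 5, 10, 33, 87, 95]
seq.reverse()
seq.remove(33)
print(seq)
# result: [95, 87, 10, 5, 3, -15]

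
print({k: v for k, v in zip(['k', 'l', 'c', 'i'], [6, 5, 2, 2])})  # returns {'k': 6, 'l': 5, 'c': 2, 'i': 2}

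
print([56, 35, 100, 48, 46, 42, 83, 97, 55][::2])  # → [56, 100, 46, 83, 55]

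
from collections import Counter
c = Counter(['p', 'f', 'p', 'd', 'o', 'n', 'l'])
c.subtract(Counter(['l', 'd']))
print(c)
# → Counter({'p': 2, 'f': 1, 'o': 1, 'n': 1, 'd': 0, 'l': 0})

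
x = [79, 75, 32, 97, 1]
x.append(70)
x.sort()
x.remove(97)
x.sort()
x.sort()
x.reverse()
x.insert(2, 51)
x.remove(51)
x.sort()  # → [1, 32, 70, 75, 79]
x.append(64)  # [1, 32, 70, 75, 79, 64]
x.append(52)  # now [1, 32, 70, 75, 79, 64, 52]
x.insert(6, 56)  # [1, 32, 70, 75, 79, 64, 56, 52]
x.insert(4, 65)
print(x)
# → [1, 32, 70, 75, 65, 79, 64, 56, 52]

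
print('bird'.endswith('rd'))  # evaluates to True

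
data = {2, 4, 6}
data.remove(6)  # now {2, 4}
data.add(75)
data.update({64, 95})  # {2, 4, 64, 75, 95}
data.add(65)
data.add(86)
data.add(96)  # {2, 4, 64, 65, 75, 86, 95, 96}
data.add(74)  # {2, 4, 64, 65, 74, 75, 86, 95, 96}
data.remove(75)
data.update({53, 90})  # {2, 4, 53, 64, 65, 74, 86, 90, 95, 96}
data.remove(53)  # {2, 4, 64, 65, 74, 86, 90, 95, 96}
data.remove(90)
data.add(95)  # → {2, 4, 64, 65, 74, 86, 95, 96}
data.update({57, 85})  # {2, 4, 57, 64, 65, 74, 85, 86, 95, 96}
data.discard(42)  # {2, 4, 57, 64, 65, 74, 85, 86, 95, 96}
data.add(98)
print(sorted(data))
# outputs [2, 4, 57, 64, 65, 74, 85, 86, 95, 96, 98]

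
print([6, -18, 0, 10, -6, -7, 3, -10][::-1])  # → [-10, 3, -7, -6, 10, 0, -18, 6]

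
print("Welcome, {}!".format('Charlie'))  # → Welcome, Charlie!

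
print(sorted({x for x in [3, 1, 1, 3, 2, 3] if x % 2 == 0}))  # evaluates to [2]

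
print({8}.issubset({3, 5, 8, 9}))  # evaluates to True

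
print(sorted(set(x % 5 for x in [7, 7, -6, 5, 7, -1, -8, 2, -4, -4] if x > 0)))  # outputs [0, 2]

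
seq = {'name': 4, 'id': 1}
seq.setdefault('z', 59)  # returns 59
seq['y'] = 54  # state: {'name': 4, 'id': 1, 'z': 59, 'y': 54}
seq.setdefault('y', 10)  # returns 54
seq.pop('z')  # 59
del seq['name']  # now {'id': 1, 'y': 54}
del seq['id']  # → {'y': 54}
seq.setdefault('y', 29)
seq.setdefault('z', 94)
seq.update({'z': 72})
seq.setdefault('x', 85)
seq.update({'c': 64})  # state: {'y': 54, 'z': 72, 'x': 85, 'c': 64}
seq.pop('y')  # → 54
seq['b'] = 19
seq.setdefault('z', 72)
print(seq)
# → {'z': 72, 'x': 85, 'c': 64, 'b': 19}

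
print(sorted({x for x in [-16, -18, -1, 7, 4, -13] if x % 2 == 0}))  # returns [-18, -16, 4]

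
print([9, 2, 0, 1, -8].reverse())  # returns None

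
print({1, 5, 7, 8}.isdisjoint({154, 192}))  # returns True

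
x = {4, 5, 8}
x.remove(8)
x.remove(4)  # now {5}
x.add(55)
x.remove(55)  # {5}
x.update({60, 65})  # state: {5, 60, 65}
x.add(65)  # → {5, 60, 65}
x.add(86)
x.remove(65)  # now {5, 60, 86}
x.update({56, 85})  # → {5, 56, 60, 85, 86}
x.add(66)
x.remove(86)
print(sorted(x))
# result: [5, 56, 60, 66, 85]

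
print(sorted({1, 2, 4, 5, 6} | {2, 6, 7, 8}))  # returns [1, 2, 4, 5, 6, 7, 8]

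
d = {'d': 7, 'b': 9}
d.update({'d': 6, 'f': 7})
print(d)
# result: {'d': 6, 'b': 9, 'f': 7}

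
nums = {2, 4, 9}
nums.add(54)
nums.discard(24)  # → {2, 4, 9, 54}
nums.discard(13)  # {2, 4, 9, 54}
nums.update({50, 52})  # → {2, 4, 9, 50, 52, 54}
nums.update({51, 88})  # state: {2, 4, 9, 50, 51, 52, 54, 88}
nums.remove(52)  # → {2, 4, 9, 50, 51, 54, 88}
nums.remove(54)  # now {2, 4, 9, 50, 51, 88}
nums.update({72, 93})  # {2, 4, 9, 50, 51, 72, 88, 93}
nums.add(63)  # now {2, 4, 9, 50, 51, 63, 72, 88, 93}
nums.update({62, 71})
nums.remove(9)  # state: {2, 4, 50, 51, 62, 63, 71, 72, 88, 93}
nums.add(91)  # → {2, 4, 50, 51, 62, 63, 71, 72, 88, 91, 93}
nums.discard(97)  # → {2, 4, 50, 51, 62, 63, 71, 72, 88, 91, 93}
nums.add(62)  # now {2, 4, 50, 51, 62, 63, 71, 72, 88, 91, 93}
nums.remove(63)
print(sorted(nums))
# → [2, 4, 50, 51, 62, 71, 72, 88, 91, 93]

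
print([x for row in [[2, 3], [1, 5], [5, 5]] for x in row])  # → [2, 3, 1, 5, 5, 5]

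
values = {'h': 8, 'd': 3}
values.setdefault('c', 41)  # 41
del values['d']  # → {'h': 8, 'c': 41}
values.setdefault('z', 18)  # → 18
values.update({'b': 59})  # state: {'h': 8, 'c': 41, 'z': 18, 'b': 59}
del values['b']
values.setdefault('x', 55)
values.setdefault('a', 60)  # 60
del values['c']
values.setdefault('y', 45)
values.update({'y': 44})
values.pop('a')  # 60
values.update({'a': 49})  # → {'h': 8, 'z': 18, 'x': 55, 'y': 44, 'a': 49}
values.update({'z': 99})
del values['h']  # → {'z': 99, 'x': 55, 'y': 44, 'a': 49}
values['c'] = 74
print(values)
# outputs {'z': 99, 'x': 55, 'y': 44, 'a': 49, 'c': 74}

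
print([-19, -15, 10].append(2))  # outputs None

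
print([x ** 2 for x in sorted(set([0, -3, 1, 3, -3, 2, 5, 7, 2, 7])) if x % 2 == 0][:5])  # [0, 4]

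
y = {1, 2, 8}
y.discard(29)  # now {1, 2, 8}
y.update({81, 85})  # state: {1, 2, 8, 81, 85}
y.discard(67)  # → {1, 2, 8, 81, 85}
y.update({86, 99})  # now {1, 2, 8, 81, 85, 86, 99}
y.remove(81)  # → {1, 2, 8, 85, 86, 99}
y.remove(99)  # {1, 2, 8, 85, 86}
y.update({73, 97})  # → {1, 2, 8, 73, 85, 86, 97}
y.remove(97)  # {1, 2, 8, 73, 85, 86}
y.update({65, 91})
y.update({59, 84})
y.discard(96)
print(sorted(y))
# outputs [1, 2, 8, 59, 65, 73, 84, 85, 86, 91]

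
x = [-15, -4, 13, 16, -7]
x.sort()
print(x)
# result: [-15, -7, -4, 13, 16]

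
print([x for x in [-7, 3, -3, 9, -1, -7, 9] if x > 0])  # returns [3, 9, 9]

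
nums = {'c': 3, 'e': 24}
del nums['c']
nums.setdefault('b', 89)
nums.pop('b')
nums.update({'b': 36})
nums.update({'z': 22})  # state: {'e': 24, 'b': 36, 'z': 22}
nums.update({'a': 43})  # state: {'e': 24, 'b': 36, 'z': 22, 'a': 43}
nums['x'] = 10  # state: {'e': 24, 'b': 36, 'z': 22, 'a': 43, 'x': 10}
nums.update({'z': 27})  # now {'e': 24, 'b': 36, 'z': 27, 'a': 43, 'x': 10}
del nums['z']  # {'e': 24, 'b': 36, 'a': 43, 'x': 10}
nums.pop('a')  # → 43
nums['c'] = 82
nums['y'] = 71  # {'e': 24, 'b': 36, 'x': 10, 'c': 82, 'y': 71}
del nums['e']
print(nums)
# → {'b': 36, 'x': 10, 'c': 82, 'y': 71}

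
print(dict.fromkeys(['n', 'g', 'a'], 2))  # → {'n': 2, 'g': 2, 'a': 2}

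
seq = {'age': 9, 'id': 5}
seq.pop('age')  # 9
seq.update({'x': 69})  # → {'id': 5, 'x': 69}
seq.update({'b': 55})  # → {'id': 5, 'x': 69, 'b': 55}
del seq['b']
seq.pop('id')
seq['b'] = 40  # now {'x': 69, 'b': 40}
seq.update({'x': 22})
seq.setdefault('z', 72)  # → 72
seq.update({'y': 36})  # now {'x': 22, 'b': 40, 'z': 72, 'y': 36}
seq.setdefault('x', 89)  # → 22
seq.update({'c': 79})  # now {'x': 22, 'b': 40, 'z': 72, 'y': 36, 'c': 79}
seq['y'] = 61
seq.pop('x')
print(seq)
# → {'b': 40, 'z': 72, 'y': 61, 'c': 79}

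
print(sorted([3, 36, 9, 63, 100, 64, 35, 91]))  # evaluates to [3, 9, 35, 36, 63, 64, 91, 100]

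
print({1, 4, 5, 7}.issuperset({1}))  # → True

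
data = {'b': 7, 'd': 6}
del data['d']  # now {'b': 7}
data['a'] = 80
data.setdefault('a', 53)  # 80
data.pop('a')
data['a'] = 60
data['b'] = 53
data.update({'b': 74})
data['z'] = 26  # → {'b': 74, 'a': 60, 'z': 26}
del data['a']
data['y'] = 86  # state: {'b': 74, 'z': 26, 'y': 86}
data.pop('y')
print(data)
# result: {'b': 74, 'z': 26}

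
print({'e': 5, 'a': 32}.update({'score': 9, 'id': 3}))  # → None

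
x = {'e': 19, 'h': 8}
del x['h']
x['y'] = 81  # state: {'e': 19, 'y': 81}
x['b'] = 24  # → {'e': 19, 'y': 81, 'b': 24}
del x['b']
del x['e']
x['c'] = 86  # {'y': 81, 'c': 86}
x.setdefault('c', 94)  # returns 86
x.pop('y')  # 81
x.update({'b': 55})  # {'c': 86, 'b': 55}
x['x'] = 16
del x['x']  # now {'c': 86, 'b': 55}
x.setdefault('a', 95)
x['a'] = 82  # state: {'c': 86, 'b': 55, 'a': 82}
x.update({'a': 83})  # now {'c': 86, 'b': 55, 'a': 83}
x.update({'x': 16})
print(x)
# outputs {'c': 86, 'b': 55, 'a': 83, 'x': 16}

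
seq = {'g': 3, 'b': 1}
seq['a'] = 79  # {'g': 3, 'b': 1, 'a': 79}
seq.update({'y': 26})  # {'g': 3, 'b': 1, 'a': 79, 'y': 26}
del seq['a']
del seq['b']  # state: {'g': 3, 'y': 26}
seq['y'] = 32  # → {'g': 3, 'y': 32}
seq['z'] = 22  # {'g': 3, 'y': 32, 'z': 22}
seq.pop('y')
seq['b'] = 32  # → {'g': 3, 'z': 22, 'b': 32}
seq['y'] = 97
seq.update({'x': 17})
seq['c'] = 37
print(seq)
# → {'g': 3, 'z': 22, 'b': 32, 'y': 97, 'x': 17, 'c': 37}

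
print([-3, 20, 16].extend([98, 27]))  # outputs None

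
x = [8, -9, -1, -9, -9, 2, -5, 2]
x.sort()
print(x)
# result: [-9, -9, -9, -5, -1, 2, 2, 8]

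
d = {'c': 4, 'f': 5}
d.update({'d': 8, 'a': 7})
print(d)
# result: {'c': 4, 'f': 5, 'd': 8, 'a': 7}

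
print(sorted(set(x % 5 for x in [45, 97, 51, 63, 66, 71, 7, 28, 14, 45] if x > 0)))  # [0, 1, 2, 3, 4]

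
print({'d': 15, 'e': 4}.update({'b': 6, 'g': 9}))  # None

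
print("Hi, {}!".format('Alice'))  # Hi, Alice!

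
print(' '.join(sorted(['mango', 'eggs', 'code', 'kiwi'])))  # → code eggs kiwi mango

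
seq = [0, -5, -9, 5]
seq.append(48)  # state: [0, -5, -9, 5, 48]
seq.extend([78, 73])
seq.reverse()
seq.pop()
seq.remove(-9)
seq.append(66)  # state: [73, 78, 48, 5, -5, 66]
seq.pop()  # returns 66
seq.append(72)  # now [73, 78, 48, 5, -5, 72]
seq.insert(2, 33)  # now [73, 78, 33, 48, 5, -5, 72]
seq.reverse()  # [72, -5, 5, 48, 33, 78, 73]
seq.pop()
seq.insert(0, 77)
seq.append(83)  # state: [77, 72, -5, 5, 48, 33, 78, 83]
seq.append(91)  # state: [77, 72, -5, 5, 48, 33, 78, 83, 91]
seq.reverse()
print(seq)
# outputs [91, 83, 78, 33, 48, 5, -5, 72, 77]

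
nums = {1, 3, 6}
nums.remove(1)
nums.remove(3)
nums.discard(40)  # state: {6}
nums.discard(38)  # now {6}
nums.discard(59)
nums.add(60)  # {6, 60}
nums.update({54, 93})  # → {6, 54, 60, 93}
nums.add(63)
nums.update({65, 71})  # {6, 54, 60, 63, 65, 71, 93}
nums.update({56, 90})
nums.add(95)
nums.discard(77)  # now {6, 54, 56, 60, 63, 65, 71, 90, 93, 95}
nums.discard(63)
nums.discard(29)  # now {6, 54, 56, 60, 65, 71, 90, 93, 95}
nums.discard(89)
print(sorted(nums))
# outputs [6, 54, 56, 60, 65, 71, 90, 93, 95]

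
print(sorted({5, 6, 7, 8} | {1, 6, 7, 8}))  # [1, 5, 6, 7, 8]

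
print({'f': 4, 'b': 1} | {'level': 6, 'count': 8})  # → {'f': 4, 'b': 1, 'level': 6, 'count': 8}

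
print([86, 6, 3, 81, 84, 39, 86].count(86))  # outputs 2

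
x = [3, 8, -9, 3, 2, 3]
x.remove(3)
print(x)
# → [8, -9, 3, 2, 3]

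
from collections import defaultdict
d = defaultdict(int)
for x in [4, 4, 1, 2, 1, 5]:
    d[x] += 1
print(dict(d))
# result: {4: 2, 1: 2, 2: 1, 5: 1}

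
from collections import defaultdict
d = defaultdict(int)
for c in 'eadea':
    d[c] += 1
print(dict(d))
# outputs {'e': 2, 'a': 2, 'd': 1}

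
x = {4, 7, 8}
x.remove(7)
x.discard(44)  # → {4, 8}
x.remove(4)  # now {8}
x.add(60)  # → {8, 60}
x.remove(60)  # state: {8}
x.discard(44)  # {8}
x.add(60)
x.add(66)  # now {8, 60, 66}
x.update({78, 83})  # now {8, 60, 66, 78, 83}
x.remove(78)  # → {8, 60, 66, 83}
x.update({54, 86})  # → {8, 54, 60, 66, 83, 86}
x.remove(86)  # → {8, 54, 60, 66, 83}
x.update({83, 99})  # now {8, 54, 60, 66, 83, 99}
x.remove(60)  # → {8, 54, 66, 83, 99}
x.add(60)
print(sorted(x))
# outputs [8, 54, 60, 66, 83, 99]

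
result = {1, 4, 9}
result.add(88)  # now {1, 4, 9, 88}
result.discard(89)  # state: {1, 4, 9, 88}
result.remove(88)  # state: {1, 4, 9}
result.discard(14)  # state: {1, 4, 9}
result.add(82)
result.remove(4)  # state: {1, 9, 82}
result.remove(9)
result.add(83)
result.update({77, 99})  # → {1, 77, 82, 83, 99}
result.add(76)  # {1, 76, 77, 82, 83, 99}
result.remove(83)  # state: {1, 76, 77, 82, 99}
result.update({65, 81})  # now {1, 65, 76, 77, 81, 82, 99}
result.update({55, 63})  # {1, 55, 63, 65, 76, 77, 81, 82, 99}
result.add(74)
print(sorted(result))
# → [1, 55, 63, 65, 74, 76, 77, 81, 82, 99]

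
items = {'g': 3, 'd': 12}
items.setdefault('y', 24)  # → 24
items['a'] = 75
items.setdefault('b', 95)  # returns 95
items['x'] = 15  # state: {'g': 3, 'd': 12, 'y': 24, 'a': 75, 'b': 95, 'x': 15}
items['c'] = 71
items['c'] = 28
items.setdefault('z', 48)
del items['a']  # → {'g': 3, 'd': 12, 'y': 24, 'b': 95, 'x': 15, 'c': 28, 'z': 48}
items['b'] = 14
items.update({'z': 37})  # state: {'g': 3, 'd': 12, 'y': 24, 'b': 14, 'x': 15, 'c': 28, 'z': 37}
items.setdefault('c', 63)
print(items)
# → {'g': 3, 'd': 12, 'y': 24, 'b': 14, 'x': 15, 'c': 28, 'z': 37}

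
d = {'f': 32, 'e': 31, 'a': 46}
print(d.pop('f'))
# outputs 32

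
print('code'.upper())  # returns CODE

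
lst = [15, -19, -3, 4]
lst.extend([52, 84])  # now [15, -19, -3, 4, 52, 84]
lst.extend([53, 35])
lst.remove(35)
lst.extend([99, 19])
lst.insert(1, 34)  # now [15, 34, -19, -3, 4, 52, 84, 53, 99, 19]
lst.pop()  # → 19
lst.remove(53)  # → [15, 34, -19, -3, 4, 52, 84, 99]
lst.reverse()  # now [99, 84, 52, 4, -3, -19, 34, 15]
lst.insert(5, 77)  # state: [99, 84, 52, 4, -3, 77, -19, 34, 15]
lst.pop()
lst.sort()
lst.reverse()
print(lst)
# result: [99, 84, 77, 52, 34, 4, -3, -19]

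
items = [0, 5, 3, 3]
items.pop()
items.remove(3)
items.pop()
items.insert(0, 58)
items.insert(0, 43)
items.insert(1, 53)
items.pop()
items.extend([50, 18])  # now [43, 53, 58, 50, 18]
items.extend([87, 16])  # [43, 53, 58, 50, 18, 87, 16]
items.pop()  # 16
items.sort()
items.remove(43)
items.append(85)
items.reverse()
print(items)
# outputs [85, 87, 58, 53, 50, 18]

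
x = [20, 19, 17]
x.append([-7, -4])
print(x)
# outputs [20, 19, 17, [-7, -4]]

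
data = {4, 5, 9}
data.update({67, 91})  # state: {4, 5, 9, 67, 91}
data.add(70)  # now {4, 5, 9, 67, 70, 91}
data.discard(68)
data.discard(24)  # {4, 5, 9, 67, 70, 91}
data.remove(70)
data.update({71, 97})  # {4, 5, 9, 67, 71, 91, 97}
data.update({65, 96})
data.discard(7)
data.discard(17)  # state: {4, 5, 9, 65, 67, 71, 91, 96, 97}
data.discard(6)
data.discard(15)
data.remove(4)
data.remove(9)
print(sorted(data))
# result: [5, 65, 67, 71, 91, 96, 97]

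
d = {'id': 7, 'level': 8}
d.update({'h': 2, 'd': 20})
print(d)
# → {'id': 7, 'level': 8, 'h': 2, 'd': 20}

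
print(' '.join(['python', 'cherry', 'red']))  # python cherry red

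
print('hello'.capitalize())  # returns Hello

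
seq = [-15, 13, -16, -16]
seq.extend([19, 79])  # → [-15, 13, -16, -16, 19, 79]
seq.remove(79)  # [-15, 13, -16, -16, 19]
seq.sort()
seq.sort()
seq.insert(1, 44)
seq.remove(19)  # [-16, 44, -16, -15, 13]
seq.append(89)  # [-16, 44, -16, -15, 13, 89]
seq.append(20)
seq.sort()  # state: [-16, -16, -15, 13, 20, 44, 89]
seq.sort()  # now [-16, -16, -15, 13, 20, 44, 89]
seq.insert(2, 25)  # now [-16, -16, 25, -15, 13, 20, 44, 89]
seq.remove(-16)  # [-16, 25, -15, 13, 20, 44, 89]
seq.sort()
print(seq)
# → [-16, -15, 13, 20, 25, 44, 89]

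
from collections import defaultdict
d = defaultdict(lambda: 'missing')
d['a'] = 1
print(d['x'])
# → missing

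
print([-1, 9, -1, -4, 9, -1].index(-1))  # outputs 0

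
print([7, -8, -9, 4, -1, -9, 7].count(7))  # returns 2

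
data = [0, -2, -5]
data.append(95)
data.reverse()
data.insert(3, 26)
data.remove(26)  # [95, -5, -2, 0]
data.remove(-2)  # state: [95, -5, 0]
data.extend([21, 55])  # [95, -5, 0, 21, 55]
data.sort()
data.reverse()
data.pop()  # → -5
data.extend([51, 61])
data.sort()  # [0, 21, 51, 55, 61, 95]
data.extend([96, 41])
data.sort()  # [0, 21, 41, 51, 55, 61, 95, 96]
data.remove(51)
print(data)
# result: [0, 21, 41, 55, 61, 95, 96]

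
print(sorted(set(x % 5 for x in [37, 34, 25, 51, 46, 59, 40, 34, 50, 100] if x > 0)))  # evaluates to [0, 1, 2, 4]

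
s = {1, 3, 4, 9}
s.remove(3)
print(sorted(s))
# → [1, 4, 9]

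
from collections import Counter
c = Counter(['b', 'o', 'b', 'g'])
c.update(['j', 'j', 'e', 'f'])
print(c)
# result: Counter({'b': 2, 'j': 2, 'o': 1, 'g': 1, 'e': 1, 'f': 1})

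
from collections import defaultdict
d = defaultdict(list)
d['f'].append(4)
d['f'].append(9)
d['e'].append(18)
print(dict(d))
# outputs {'f': [4, 9], 'e': [18]}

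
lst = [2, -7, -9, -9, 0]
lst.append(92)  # [2, -7, -9, -9, 0, 92]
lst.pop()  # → 92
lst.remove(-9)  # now [2, -7, -9, 0]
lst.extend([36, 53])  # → [2, -7, -9, 0, 36, 53]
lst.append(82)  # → [2, -7, -9, 0, 36, 53, 82]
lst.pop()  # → 82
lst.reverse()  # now [53, 36, 0, -9, -7, 2]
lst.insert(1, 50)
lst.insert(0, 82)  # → [82, 53, 50, 36, 0, -9, -7, 2]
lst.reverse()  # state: [2, -7, -9, 0, 36, 50, 53, 82]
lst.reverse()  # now [82, 53, 50, 36, 0, -9, -7, 2]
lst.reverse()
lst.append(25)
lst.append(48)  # [2, -7, -9, 0, 36, 50, 53, 82, 25, 48]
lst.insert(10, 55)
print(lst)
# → [2, -7, -9, 0, 36, 50, 53, 82, 25, 48, 55]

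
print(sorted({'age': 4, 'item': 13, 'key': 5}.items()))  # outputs [('age', 4), ('item', 13), ('key', 5)]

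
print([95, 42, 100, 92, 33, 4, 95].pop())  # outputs 95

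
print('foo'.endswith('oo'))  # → True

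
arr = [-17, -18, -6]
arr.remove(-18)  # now [-17, -6]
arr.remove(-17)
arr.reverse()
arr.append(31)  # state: [-6, 31]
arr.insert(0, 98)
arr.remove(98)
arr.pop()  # 31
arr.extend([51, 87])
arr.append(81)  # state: [-6, 51, 87, 81]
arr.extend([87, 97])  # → [-6, 51, 87, 81, 87, 97]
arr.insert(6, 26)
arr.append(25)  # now [-6, 51, 87, 81, 87, 97, 26, 25]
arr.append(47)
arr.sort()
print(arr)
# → [-6, 25, 26, 47, 51, 81, 87, 87, 97]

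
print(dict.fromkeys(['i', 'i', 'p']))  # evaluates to {'i': None, 'p': None}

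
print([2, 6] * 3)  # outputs [2, 6, 2, 6, 2, 6]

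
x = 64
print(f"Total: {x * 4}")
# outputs Total: 256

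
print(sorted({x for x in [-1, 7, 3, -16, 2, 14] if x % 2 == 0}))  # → [-16, 2, 14]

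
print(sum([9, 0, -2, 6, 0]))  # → 13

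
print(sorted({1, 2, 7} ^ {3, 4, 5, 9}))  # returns [1, 2, 3, 4, 5, 7, 9]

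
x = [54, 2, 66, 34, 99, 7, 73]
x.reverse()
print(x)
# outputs [73, 7, 99, 34, 66, 2, 54]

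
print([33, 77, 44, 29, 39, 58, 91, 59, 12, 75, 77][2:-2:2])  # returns [44, 39, 91, 12]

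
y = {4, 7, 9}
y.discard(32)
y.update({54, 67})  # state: {4, 7, 9, 54, 67}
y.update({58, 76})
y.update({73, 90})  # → {4, 7, 9, 54, 58, 67, 73, 76, 90}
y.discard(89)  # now {4, 7, 9, 54, 58, 67, 73, 76, 90}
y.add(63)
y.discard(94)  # {4, 7, 9, 54, 58, 63, 67, 73, 76, 90}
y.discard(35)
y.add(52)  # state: {4, 7, 9, 52, 54, 58, 63, 67, 73, 76, 90}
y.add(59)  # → {4, 7, 9, 52, 54, 58, 59, 63, 67, 73, 76, 90}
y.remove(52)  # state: {4, 7, 9, 54, 58, 59, 63, 67, 73, 76, 90}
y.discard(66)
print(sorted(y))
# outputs [4, 7, 9, 54, 58, 59, 63, 67, 73, 76, 90]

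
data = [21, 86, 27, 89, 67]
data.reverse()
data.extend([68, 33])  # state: [67, 89, 27, 86, 21, 68, 33]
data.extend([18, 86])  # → [67, 89, 27, 86, 21, 68, 33, 18, 86]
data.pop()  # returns 86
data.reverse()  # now [18, 33, 68, 21, 86, 27, 89, 67]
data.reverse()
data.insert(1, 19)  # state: [67, 19, 89, 27, 86, 21, 68, 33, 18]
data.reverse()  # [18, 33, 68, 21, 86, 27, 89, 19, 67]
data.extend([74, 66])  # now [18, 33, 68, 21, 86, 27, 89, 19, 67, 74, 66]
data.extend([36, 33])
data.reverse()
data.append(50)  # [33, 36, 66, 74, 67, 19, 89, 27, 86, 21, 68, 33, 18, 50]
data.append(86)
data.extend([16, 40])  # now [33, 36, 66, 74, 67, 19, 89, 27, 86, 21, 68, 33, 18, 50, 86, 16, 40]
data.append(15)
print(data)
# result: [33, 36, 66, 74, 67, 19, 89, 27, 86, 21, 68, 33, 18, 50, 86, 16, 40, 15]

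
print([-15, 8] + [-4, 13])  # [-15, 8, -4, 13]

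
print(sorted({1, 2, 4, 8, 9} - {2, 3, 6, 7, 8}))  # [1, 4, 9]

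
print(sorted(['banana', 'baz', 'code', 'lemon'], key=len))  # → ['baz', 'code', 'lemon', 'banana']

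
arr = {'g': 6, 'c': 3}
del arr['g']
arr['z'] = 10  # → {'c': 3, 'z': 10}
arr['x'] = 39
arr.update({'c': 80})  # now {'c': 80, 'z': 10, 'x': 39}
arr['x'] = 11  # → {'c': 80, 'z': 10, 'x': 11}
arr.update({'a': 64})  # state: {'c': 80, 'z': 10, 'x': 11, 'a': 64}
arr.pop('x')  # 11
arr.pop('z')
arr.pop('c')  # 80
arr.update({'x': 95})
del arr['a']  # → {'x': 95}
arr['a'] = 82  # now {'x': 95, 'a': 82}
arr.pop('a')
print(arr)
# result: {'x': 95}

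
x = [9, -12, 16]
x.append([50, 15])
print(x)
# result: [9, -12, 16, [50, 15]]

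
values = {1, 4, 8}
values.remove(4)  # {1, 8}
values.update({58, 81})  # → {1, 8, 58, 81}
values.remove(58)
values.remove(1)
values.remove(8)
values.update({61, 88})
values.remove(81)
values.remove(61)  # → {88}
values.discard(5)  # {88}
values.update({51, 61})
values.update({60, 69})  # {51, 60, 61, 69, 88}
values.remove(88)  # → {51, 60, 61, 69}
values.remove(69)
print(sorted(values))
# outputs [51, 60, 61]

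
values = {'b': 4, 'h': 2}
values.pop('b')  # 4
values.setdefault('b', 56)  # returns 56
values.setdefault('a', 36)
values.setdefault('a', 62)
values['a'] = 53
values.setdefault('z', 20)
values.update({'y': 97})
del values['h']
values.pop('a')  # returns 53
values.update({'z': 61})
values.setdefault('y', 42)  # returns 97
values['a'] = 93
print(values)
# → {'b': 56, 'z': 61, 'y': 97, 'a': 93}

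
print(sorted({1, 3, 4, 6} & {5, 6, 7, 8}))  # [6]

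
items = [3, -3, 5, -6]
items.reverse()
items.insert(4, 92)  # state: [-6, 5, -3, 3, 92]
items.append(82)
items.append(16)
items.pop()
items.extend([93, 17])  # [-6, 5, -3, 3, 92, 82, 93, 17]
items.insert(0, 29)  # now [29, -6, 5, -3, 3, 92, 82, 93, 17]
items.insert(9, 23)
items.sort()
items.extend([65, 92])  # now [-6, -3, 3, 5, 17, 23, 29, 82, 92, 93, 65, 92]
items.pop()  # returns 92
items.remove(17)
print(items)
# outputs [-6, -3, 3, 5, 23, 29, 82, 92, 93, 65]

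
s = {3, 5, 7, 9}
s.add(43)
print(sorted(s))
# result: [3, 5, 7, 9, 43]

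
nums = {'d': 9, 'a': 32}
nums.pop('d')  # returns 9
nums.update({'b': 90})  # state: {'a': 32, 'b': 90}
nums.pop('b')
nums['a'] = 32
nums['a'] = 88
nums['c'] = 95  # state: {'a': 88, 'c': 95}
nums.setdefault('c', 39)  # 95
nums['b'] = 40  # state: {'a': 88, 'c': 95, 'b': 40}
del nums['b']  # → {'a': 88, 'c': 95}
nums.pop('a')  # 88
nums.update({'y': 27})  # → {'c': 95, 'y': 27}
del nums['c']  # {'y': 27}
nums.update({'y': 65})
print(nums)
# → {'y': 65}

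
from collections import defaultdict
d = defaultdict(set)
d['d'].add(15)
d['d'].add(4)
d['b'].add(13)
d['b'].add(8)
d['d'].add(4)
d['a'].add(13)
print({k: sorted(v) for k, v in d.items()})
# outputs {'d': [4, 15], 'b': [8, 13], 'a': [13]}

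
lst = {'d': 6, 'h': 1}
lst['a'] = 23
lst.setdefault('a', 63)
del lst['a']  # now {'d': 6, 'h': 1}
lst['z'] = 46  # {'d': 6, 'h': 1, 'z': 46}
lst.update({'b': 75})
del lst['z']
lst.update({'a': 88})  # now {'d': 6, 'h': 1, 'b': 75, 'a': 88}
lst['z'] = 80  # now {'d': 6, 'h': 1, 'b': 75, 'a': 88, 'z': 80}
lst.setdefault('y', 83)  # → 83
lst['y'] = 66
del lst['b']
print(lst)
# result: {'d': 6, 'h': 1, 'a': 88, 'z': 80, 'y': 66}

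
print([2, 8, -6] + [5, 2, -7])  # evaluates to [2, 8, -6, 5, 2, -7]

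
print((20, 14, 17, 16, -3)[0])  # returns 20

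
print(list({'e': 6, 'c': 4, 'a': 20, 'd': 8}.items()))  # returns [('e', 6), ('c', 4), ('a', 20), ('d', 8)]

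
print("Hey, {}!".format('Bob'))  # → Hey, Bob!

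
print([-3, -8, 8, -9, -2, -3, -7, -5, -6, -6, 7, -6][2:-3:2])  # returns [8, -2, -7, -6]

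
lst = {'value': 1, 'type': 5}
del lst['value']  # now {'type': 5}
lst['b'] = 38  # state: {'type': 5, 'b': 38}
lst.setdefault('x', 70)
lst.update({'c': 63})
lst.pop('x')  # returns 70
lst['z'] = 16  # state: {'type': 5, 'b': 38, 'c': 63, 'z': 16}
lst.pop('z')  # 16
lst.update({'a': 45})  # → {'type': 5, 'b': 38, 'c': 63, 'a': 45}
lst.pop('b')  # 38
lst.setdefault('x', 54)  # 54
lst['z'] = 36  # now {'type': 5, 'c': 63, 'a': 45, 'x': 54, 'z': 36}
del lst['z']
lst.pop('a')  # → 45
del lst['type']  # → {'c': 63, 'x': 54}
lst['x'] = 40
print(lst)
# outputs {'c': 63, 'x': 40}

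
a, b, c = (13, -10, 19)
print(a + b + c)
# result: 22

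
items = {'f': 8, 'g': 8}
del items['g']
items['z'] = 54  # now {'f': 8, 'z': 54}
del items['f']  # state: {'z': 54}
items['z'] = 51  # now {'z': 51}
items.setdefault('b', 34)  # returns 34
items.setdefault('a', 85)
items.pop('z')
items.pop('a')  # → 85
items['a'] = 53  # {'b': 34, 'a': 53}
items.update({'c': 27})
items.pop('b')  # 34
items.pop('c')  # 27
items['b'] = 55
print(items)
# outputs {'a': 53, 'b': 55}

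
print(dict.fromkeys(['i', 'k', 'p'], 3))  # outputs {'i': 3, 'k': 3, 'p': 3}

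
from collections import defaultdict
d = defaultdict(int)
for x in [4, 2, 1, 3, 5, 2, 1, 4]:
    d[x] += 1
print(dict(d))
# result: {4: 2, 2: 2, 1: 2, 3: 1, 5: 1}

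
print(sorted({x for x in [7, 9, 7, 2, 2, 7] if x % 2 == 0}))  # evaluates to [2]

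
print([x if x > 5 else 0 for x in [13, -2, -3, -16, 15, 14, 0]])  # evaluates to [13, 0, 0, 0, 15, 14, 0]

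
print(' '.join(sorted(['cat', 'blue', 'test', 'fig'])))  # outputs blue cat fig test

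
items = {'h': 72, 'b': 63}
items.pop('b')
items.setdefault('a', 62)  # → 62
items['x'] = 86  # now {'h': 72, 'a': 62, 'x': 86}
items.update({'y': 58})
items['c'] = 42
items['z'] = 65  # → {'h': 72, 'a': 62, 'x': 86, 'y': 58, 'c': 42, 'z': 65}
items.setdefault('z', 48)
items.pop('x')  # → 86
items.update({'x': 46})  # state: {'h': 72, 'a': 62, 'y': 58, 'c': 42, 'z': 65, 'x': 46}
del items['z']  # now {'h': 72, 'a': 62, 'y': 58, 'c': 42, 'x': 46}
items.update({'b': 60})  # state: {'h': 72, 'a': 62, 'y': 58, 'c': 42, 'x': 46, 'b': 60}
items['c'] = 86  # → {'h': 72, 'a': 62, 'y': 58, 'c': 86, 'x': 46, 'b': 60}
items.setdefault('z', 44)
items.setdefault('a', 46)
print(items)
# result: {'h': 72, 'a': 62, 'y': 58, 'c': 86, 'x': 46, 'b': 60, 'z': 44}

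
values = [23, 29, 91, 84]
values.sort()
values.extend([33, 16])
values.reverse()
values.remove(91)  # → [16, 33, 84, 29, 23]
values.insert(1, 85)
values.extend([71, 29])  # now [16, 85, 33, 84, 29, 23, 71, 29]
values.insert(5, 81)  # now [16, 85, 33, 84, 29, 81, 23, 71, 29]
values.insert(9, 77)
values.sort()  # [16, 23, 29, 29, 33, 71, 77, 81, 84, 85]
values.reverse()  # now [85, 84, 81, 77, 71, 33, 29, 29, 23, 16]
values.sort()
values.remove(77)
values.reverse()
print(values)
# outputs [85, 84, 81, 71, 33, 29, 29, 23, 16]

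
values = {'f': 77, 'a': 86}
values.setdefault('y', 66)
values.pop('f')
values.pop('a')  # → 86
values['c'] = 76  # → {'y': 66, 'c': 76}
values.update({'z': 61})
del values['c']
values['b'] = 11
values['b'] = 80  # {'y': 66, 'z': 61, 'b': 80}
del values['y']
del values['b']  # {'z': 61}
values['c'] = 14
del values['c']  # {'z': 61}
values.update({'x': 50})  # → {'z': 61, 'x': 50}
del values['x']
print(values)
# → {'z': 61}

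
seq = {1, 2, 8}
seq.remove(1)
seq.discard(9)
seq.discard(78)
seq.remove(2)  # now {8}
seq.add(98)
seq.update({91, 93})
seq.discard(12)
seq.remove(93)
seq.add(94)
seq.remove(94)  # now {8, 91, 98}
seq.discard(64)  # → {8, 91, 98}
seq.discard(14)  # {8, 91, 98}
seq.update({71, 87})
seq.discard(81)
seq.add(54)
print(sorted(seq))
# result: [8, 54, 71, 87, 91, 98]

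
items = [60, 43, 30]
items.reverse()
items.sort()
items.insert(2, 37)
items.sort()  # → [30, 37, 43, 60]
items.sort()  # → [30, 37, 43, 60]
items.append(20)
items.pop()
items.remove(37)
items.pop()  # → 60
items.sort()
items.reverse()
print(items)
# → [43, 30]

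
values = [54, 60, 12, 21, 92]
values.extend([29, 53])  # [54, 60, 12, 21, 92, 29, 53]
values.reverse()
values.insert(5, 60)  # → [53, 29, 92, 21, 12, 60, 60, 54]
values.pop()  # 54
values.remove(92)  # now [53, 29, 21, 12, 60, 60]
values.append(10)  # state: [53, 29, 21, 12, 60, 60, 10]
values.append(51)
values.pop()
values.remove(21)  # [53, 29, 12, 60, 60, 10]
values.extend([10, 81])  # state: [53, 29, 12, 60, 60, 10, 10, 81]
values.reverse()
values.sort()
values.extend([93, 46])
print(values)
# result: [10, 10, 12, 29, 53, 60, 60, 81, 93, 46]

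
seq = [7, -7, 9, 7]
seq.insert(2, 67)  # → [7, -7, 67, 9, 7]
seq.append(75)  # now [7, -7, 67, 9, 7, 75]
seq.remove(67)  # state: [7, -7, 9, 7, 75]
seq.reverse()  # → [75, 7, 9, -7, 7]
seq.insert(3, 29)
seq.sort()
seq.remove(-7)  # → [7, 7, 9, 29, 75]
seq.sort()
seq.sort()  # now [7, 7, 9, 29, 75]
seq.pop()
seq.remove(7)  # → [7, 9, 29]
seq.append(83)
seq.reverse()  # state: [83, 29, 9, 7]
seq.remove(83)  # [29, 9, 7]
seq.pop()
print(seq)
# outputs [29, 9]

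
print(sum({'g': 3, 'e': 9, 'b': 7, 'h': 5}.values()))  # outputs 24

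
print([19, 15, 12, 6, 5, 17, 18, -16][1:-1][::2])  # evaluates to [15, 6, 17]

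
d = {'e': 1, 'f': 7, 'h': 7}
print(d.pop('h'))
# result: 7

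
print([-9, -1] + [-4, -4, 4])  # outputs [-9, -1, -4, -4, 4]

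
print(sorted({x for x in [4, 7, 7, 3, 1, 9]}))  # [1, 3, 4, 7, 9]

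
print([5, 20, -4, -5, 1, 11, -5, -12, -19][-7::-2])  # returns [-4, 5]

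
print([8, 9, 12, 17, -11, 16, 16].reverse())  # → None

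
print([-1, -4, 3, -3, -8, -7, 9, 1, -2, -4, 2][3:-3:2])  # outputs [-3, -7, 1]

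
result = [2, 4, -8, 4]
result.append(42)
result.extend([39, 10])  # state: [2, 4, -8, 4, 42, 39, 10]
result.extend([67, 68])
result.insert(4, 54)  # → [2, 4, -8, 4, 54, 42, 39, 10, 67, 68]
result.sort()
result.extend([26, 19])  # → [-8, 2, 4, 4, 10, 39, 42, 54, 67, 68, 26, 19]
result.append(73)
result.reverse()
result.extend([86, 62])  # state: [73, 19, 26, 68, 67, 54, 42, 39, 10, 4, 4, 2, -8, 86, 62]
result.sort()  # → [-8, 2, 4, 4, 10, 19, 26, 39, 42, 54, 62, 67, 68, 73, 86]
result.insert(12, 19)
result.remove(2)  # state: [-8, 4, 4, 10, 19, 26, 39, 42, 54, 62, 67, 19, 68, 73, 86]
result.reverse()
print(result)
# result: [86, 73, 68, 19, 67, 62, 54, 42, 39, 26, 19, 10, 4, 4, -8]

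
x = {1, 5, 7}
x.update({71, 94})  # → {1, 5, 7, 71, 94}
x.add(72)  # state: {1, 5, 7, 71, 72, 94}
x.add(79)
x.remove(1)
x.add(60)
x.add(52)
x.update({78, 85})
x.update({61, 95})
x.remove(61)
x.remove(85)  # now {5, 7, 52, 60, 71, 72, 78, 79, 94, 95}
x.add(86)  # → {5, 7, 52, 60, 71, 72, 78, 79, 86, 94, 95}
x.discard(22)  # {5, 7, 52, 60, 71, 72, 78, 79, 86, 94, 95}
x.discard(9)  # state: {5, 7, 52, 60, 71, 72, 78, 79, 86, 94, 95}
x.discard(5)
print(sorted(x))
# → [7, 52, 60, 71, 72, 78, 79, 86, 94, 95]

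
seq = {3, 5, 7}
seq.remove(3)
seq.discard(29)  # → {5, 7}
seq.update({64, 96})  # {5, 7, 64, 96}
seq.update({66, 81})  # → {5, 7, 64, 66, 81, 96}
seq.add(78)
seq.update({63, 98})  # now {5, 7, 63, 64, 66, 78, 81, 96, 98}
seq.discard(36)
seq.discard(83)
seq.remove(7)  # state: {5, 63, 64, 66, 78, 81, 96, 98}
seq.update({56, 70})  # {5, 56, 63, 64, 66, 70, 78, 81, 96, 98}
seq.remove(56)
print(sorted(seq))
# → [5, 63, 64, 66, 70, 78, 81, 96, 98]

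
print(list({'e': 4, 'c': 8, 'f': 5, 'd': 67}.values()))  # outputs [4, 8, 5, 67]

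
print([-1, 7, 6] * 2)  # [-1, 7, 6, -1, 7, 6]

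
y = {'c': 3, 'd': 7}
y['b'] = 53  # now {'c': 3, 'd': 7, 'b': 53}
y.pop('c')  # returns 3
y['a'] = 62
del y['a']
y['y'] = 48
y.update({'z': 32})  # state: {'d': 7, 'b': 53, 'y': 48, 'z': 32}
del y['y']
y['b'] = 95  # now {'d': 7, 'b': 95, 'z': 32}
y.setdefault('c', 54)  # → 54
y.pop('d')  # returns 7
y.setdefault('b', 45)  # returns 95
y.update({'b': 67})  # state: {'b': 67, 'z': 32, 'c': 54}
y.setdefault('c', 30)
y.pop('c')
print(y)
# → {'b': 67, 'z': 32}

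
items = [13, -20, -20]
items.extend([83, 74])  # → [13, -20, -20, 83, 74]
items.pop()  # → 74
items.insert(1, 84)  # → [13, 84, -20, -20, 83]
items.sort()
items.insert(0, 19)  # [19, -20, -20, 13, 83, 84]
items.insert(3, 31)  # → [19, -20, -20, 31, 13, 83, 84]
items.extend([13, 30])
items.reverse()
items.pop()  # 19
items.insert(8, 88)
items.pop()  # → 88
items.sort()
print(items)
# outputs [-20, -20, 13, 13, 30, 31, 83, 84]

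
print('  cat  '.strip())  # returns cat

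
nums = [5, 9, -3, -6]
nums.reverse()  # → [-6, -3, 9, 5]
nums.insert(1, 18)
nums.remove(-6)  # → [18, -3, 9, 5]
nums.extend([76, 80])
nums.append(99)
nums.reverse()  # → [99, 80, 76, 5, 9, -3, 18]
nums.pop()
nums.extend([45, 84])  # [99, 80, 76, 5, 9, -3, 45, 84]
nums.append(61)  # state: [99, 80, 76, 5, 9, -3, 45, 84, 61]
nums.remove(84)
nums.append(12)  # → [99, 80, 76, 5, 9, -3, 45, 61, 12]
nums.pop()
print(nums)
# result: [99, 80, 76, 5, 9, -3, 45, 61]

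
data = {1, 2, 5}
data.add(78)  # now {1, 2, 5, 78}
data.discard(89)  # {1, 2, 5, 78}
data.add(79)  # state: {1, 2, 5, 78, 79}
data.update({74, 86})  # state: {1, 2, 5, 74, 78, 79, 86}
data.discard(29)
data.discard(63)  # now {1, 2, 5, 74, 78, 79, 86}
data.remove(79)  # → {1, 2, 5, 74, 78, 86}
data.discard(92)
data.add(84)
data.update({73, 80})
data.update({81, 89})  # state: {1, 2, 5, 73, 74, 78, 80, 81, 84, 86, 89}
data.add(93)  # {1, 2, 5, 73, 74, 78, 80, 81, 84, 86, 89, 93}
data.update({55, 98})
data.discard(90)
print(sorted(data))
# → [1, 2, 5, 55, 73, 74, 78, 80, 81, 84, 86, 89, 93, 98]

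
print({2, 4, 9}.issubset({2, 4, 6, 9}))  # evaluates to True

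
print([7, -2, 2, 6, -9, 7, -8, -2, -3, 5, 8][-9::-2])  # [2, 7]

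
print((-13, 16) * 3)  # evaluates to (-13, 16, -13, 16, -13, 16)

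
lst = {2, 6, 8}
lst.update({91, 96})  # {2, 6, 8, 91, 96}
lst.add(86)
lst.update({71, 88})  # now {2, 6, 8, 71, 86, 88, 91, 96}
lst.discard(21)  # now {2, 6, 8, 71, 86, 88, 91, 96}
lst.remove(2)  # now {6, 8, 71, 86, 88, 91, 96}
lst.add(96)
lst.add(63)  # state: {6, 8, 63, 71, 86, 88, 91, 96}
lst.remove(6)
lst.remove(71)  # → {8, 63, 86, 88, 91, 96}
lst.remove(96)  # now {8, 63, 86, 88, 91}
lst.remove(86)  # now {8, 63, 88, 91}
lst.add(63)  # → {8, 63, 88, 91}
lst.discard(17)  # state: {8, 63, 88, 91}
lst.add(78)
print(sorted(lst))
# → [8, 63, 78, 88, 91]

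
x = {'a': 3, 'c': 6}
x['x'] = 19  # {'a': 3, 'c': 6, 'x': 19}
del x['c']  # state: {'a': 3, 'x': 19}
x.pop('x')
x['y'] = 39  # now {'a': 3, 'y': 39}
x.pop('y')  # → 39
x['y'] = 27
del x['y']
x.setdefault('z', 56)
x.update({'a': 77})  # {'a': 77, 'z': 56}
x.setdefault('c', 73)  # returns 73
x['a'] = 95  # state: {'a': 95, 'z': 56, 'c': 73}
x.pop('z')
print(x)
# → {'a': 95, 'c': 73}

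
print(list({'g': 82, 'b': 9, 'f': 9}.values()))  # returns [82, 9, 9]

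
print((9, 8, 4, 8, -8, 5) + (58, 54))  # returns (9, 8, 4, 8, -8, 5, 58, 54)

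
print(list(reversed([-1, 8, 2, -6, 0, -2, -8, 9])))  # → [9, -8, -2, 0, -6, 2, 8, -1]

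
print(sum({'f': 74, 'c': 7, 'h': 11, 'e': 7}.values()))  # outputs 99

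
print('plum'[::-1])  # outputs mulp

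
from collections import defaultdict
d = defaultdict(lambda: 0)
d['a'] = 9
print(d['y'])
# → 0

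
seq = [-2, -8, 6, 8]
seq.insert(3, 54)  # [-2, -8, 6, 54, 8]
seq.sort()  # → [-8, -2, 6, 8, 54]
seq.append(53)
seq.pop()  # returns 53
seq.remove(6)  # [-8, -2, 8, 54]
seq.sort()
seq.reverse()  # [54, 8, -2, -8]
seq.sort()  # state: [-8, -2, 8, 54]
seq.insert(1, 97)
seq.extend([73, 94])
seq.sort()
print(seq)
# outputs [-8, -2, 8, 54, 73, 94, 97]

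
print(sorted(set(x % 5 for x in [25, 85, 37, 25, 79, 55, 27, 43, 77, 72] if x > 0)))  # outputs [0, 2, 3, 4]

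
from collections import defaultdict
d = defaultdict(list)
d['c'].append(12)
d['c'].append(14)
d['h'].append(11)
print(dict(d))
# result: {'c': [12, 14], 'h': [11]}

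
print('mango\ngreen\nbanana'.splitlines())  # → ['mango', 'green', 'banana']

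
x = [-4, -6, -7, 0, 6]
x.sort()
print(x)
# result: [-7, -6, -4, 0, 6]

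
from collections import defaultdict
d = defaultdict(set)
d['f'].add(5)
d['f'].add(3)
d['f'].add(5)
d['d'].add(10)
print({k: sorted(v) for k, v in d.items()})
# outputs {'f': [3, 5], 'd': [10]}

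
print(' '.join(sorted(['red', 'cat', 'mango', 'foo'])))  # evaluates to cat foo mango red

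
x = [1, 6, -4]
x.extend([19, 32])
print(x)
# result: [1, 6, -4, 19, 32]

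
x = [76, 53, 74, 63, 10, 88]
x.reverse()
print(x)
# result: [88, 10, 63, 74, 53, 76]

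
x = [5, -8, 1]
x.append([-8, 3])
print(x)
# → [5, -8, 1, [-8, 3]]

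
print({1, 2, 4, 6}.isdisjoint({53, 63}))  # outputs True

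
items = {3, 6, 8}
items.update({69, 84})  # {3, 6, 8, 69, 84}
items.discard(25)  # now {3, 6, 8, 69, 84}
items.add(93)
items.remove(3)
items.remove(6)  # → {8, 69, 84, 93}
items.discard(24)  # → {8, 69, 84, 93}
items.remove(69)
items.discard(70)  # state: {8, 84, 93}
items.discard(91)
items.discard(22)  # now {8, 84, 93}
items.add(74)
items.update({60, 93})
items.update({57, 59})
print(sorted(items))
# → [8, 57, 59, 60, 74, 84, 93]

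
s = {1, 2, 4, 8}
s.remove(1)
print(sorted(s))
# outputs [2, 4, 8]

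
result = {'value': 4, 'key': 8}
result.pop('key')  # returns 8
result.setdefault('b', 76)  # 76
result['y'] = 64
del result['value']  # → {'b': 76, 'y': 64}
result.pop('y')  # 64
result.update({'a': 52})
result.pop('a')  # 52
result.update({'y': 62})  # {'b': 76, 'y': 62}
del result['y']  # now {'b': 76}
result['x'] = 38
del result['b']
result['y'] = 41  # {'x': 38, 'y': 41}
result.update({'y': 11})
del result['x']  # {'y': 11}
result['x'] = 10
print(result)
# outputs {'y': 11, 'x': 10}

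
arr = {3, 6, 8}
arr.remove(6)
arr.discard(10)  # {3, 8}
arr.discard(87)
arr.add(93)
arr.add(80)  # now {3, 8, 80, 93}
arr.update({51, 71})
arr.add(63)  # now {3, 8, 51, 63, 71, 80, 93}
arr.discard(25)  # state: {3, 8, 51, 63, 71, 80, 93}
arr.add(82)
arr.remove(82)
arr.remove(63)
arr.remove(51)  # {3, 8, 71, 80, 93}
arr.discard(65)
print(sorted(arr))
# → [3, 8, 71, 80, 93]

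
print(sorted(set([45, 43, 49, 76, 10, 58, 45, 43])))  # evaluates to [10, 43, 45, 49, 58, 76]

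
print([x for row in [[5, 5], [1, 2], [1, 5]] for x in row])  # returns [5, 5, 1, 2, 1, 5]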